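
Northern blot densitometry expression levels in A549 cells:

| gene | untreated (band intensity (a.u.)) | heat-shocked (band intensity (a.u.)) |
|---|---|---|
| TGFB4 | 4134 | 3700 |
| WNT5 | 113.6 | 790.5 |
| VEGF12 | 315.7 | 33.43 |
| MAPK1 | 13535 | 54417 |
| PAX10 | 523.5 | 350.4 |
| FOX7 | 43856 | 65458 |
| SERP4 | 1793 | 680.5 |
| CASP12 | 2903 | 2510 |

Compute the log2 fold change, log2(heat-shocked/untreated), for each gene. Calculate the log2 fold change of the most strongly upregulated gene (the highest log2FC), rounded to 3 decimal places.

log2(3700/4134) = -0.160  (TGFB4)
log2(790.5/113.6) = 2.799  (WNT5)
log2(33.43/315.7) = -3.239  (VEGF12)
log2(54417/13535) = 2.007  (MAPK1)
log2(350.4/523.5) = -0.579  (PAX10)
log2(65458/43856) = 0.578  (FOX7)
log2(680.5/1793) = -1.398  (SERP4)
log2(2510/2903) = -0.210  (CASP12)
WNT5 is most strongly upregulated.

2.799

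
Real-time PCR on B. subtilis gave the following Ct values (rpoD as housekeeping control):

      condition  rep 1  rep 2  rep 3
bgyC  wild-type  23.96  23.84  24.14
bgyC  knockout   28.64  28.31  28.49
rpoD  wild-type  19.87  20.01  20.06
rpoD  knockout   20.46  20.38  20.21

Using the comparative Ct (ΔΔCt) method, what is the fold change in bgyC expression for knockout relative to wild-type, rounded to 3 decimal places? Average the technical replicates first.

0.057

Mean Ct: bgyC wild-type 23.980; bgyC knockout 28.480; rpoD wild-type 19.980; rpoD knockout 20.350
ΔCt(wild-type) = 23.980 − 19.980 = 4.000
ΔCt(knockout) = 28.480 − 20.350 = 8.130
ΔΔCt = 8.130 − 4.000 = 4.130
Fold change = 2^(−4.130) = 0.0571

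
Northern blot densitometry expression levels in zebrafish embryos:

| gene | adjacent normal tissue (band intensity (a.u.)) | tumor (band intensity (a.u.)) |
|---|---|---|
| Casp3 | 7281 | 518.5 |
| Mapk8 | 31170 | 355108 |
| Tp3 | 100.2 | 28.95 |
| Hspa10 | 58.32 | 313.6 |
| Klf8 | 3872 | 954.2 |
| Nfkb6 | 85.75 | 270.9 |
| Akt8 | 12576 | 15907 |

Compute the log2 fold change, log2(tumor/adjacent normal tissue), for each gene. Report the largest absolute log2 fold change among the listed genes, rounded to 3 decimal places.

log2(518.5/7281) = -3.812  (Casp3)
log2(355108/31170) = 3.510  (Mapk8)
log2(28.95/100.2) = -1.791  (Tp3)
log2(313.6/58.32) = 2.427  (Hspa10)
log2(954.2/3872) = -2.021  (Klf8)
log2(270.9/85.75) = 1.660  (Nfkb6)
log2(15907/12576) = 0.339  (Akt8)
The largest magnitude belongs to Casp3.

3.812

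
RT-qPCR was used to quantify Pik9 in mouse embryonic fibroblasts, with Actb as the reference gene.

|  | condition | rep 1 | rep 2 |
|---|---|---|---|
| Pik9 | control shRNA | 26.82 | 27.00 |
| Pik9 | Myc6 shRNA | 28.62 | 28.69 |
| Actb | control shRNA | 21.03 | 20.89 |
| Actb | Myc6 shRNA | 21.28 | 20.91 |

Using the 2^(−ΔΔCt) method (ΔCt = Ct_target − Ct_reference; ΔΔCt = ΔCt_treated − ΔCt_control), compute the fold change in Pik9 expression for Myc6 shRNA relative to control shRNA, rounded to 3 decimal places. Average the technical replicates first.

Mean Ct: Pik9 control shRNA 26.910; Pik9 Myc6 shRNA 28.655; Actb control shRNA 20.960; Actb Myc6 shRNA 21.095
ΔCt(control shRNA) = 26.910 − 20.960 = 5.950
ΔCt(Myc6 shRNA) = 28.655 − 21.095 = 7.560
ΔΔCt = 7.560 − 5.950 = 1.610
Fold change = 2^(−1.610) = 0.3276

0.328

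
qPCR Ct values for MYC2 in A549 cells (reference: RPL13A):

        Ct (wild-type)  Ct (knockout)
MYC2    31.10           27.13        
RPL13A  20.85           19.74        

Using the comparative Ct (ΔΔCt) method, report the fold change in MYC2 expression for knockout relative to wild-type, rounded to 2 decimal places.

7.26

ΔCt(wild-type) = 31.100 − 20.850 = 10.250
ΔCt(knockout) = 27.130 − 19.740 = 7.390
ΔΔCt = 7.390 − 10.250 = -2.860
Fold change = 2^(−(-2.860)) = 2^2.860 = 7.260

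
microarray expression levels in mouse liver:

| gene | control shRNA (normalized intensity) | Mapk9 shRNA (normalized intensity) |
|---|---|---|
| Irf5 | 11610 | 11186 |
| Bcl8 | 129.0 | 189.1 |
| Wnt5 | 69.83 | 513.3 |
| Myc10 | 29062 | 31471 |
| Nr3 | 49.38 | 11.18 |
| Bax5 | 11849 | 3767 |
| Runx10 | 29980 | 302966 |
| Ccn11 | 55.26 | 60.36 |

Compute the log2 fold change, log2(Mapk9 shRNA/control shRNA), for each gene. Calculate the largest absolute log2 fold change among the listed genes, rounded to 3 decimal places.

log2(11186/11610) = -0.054  (Irf5)
log2(189.1/129.0) = 0.552  (Bcl8)
log2(513.3/69.83) = 2.878  (Wnt5)
log2(31471/29062) = 0.115  (Myc10)
log2(11.18/49.38) = -2.143  (Nr3)
log2(3767/11849) = -1.653  (Bax5)
log2(302966/29980) = 3.337  (Runx10)
log2(60.36/55.26) = 0.127  (Ccn11)
The largest magnitude belongs to Runx10.

3.337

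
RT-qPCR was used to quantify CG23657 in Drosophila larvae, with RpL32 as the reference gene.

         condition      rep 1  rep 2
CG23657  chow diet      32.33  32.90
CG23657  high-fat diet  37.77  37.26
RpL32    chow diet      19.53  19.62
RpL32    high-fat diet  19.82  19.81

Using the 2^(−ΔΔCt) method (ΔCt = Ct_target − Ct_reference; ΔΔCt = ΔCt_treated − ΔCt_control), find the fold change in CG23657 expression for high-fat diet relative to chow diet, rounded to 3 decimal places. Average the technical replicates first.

Mean Ct: CG23657 chow diet 32.615; CG23657 high-fat diet 37.515; RpL32 chow diet 19.575; RpL32 high-fat diet 19.815
ΔCt(chow diet) = 32.615 − 19.575 = 13.040
ΔCt(high-fat diet) = 37.515 − 19.815 = 17.700
ΔΔCt = 17.700 − 13.040 = 4.660
Fold change = 2^(−4.660) = 0.0396

0.040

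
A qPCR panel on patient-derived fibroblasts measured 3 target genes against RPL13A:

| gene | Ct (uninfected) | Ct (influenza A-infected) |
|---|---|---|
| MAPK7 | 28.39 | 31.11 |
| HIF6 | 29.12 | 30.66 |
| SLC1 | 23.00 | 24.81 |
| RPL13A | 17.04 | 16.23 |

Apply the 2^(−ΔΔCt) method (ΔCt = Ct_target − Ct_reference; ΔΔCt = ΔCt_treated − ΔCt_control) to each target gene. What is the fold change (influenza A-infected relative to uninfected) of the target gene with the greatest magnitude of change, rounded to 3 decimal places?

0.087

MAPK7: ΔΔCt = (31.11−16.23) − (28.39−17.04) = 14.88 − 11.35 = 3.53; fold change = 2^-3.53 = 0.087
HIF6: ΔΔCt = (30.66−16.23) − (29.12−17.04) = 14.43 − 12.08 = 2.35; fold change = 2^-2.35 = 0.196
SLC1: ΔΔCt = (24.81−16.23) − (23.00−17.04) = 8.58 − 5.96 = 2.62; fold change = 2^-2.62 = 0.163
MAPK7 has the largest |ΔΔCt| = 3.53.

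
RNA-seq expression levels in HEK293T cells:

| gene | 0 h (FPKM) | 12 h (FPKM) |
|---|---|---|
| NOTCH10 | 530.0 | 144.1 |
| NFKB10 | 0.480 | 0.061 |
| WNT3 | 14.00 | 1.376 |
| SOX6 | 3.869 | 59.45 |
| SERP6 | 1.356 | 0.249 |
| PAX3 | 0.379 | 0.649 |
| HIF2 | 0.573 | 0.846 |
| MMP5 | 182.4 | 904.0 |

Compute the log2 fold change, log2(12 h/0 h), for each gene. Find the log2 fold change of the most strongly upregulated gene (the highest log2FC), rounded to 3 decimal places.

log2(144.1/530.0) = -1.879  (NOTCH10)
log2(0.061/0.480) = -2.976  (NFKB10)
log2(1.376/14.00) = -3.347  (WNT3)
log2(59.45/3.869) = 3.942  (SOX6)
log2(0.249/1.356) = -2.445  (SERP6)
log2(0.649/0.379) = 0.776  (PAX3)
log2(0.846/0.573) = 0.562  (HIF2)
log2(904.0/182.4) = 2.309  (MMP5)
SOX6 is most strongly upregulated.

3.942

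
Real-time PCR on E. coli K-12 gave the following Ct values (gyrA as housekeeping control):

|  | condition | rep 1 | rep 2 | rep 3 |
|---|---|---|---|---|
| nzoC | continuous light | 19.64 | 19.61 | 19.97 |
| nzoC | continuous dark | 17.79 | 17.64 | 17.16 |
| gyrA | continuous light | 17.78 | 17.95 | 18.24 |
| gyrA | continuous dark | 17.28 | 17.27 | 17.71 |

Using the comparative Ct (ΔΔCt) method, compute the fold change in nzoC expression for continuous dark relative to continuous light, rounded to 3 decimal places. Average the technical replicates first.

3.117

Mean Ct: nzoC continuous light 19.740; nzoC continuous dark 17.530; gyrA continuous light 17.990; gyrA continuous dark 17.420
ΔCt(continuous light) = 19.740 − 17.990 = 1.750
ΔCt(continuous dark) = 17.530 − 17.420 = 0.110
ΔΔCt = 0.110 − 1.750 = -1.640
Fold change = 2^(−(-1.640)) = 2^1.640 = 3.1167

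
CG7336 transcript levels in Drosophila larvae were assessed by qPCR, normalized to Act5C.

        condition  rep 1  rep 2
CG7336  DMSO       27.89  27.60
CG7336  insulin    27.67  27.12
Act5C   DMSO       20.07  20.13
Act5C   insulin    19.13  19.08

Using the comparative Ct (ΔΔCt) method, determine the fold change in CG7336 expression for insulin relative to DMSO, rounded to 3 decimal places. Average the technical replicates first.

0.639

Mean Ct: CG7336 DMSO 27.745; CG7336 insulin 27.395; Act5C DMSO 20.100; Act5C insulin 19.105
ΔCt(DMSO) = 27.745 − 20.100 = 7.645
ΔCt(insulin) = 27.395 − 19.105 = 8.290
ΔΔCt = 8.290 − 7.645 = 0.645
Fold change = 2^(−0.645) = 0.6395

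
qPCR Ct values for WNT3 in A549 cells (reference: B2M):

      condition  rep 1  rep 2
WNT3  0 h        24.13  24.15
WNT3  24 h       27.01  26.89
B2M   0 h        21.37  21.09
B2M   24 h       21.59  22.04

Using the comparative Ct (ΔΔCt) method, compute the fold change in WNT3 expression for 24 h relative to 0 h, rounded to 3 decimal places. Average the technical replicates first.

0.214

Mean Ct: WNT3 0 h 24.140; WNT3 24 h 26.950; B2M 0 h 21.230; B2M 24 h 21.815
ΔCt(0 h) = 24.140 − 21.230 = 2.910
ΔCt(24 h) = 26.950 − 21.815 = 5.135
ΔΔCt = 5.135 − 2.910 = 2.225
Fold change = 2^(−2.225) = 0.2139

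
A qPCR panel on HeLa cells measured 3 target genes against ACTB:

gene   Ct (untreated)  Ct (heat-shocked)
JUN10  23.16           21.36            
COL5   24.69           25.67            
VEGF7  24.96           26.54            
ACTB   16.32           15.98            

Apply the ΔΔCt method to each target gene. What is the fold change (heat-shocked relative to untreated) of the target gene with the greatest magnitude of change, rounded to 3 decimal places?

JUN10: ΔΔCt = (21.36−15.98) − (23.16−16.32) = 5.38 − 6.84 = -1.46; fold change = 2^1.46 = 2.751
COL5: ΔΔCt = (25.67−15.98) − (24.69−16.32) = 9.69 − 8.37 = 1.32; fold change = 2^-1.32 = 0.401
VEGF7: ΔΔCt = (26.54−15.98) − (24.96−16.32) = 10.56 − 8.64 = 1.92; fold change = 2^-1.92 = 0.264
VEGF7 has the largest |ΔΔCt| = 1.92.

0.264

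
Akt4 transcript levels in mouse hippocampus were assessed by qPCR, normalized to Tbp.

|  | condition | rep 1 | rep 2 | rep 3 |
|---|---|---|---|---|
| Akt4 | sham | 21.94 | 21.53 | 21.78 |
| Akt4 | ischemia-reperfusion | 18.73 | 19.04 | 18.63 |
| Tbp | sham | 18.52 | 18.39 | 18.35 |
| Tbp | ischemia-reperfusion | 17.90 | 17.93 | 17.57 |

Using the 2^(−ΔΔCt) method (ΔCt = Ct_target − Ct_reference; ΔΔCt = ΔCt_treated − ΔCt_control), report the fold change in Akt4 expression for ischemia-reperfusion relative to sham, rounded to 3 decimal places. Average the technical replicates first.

5.028

Mean Ct: Akt4 sham 21.750; Akt4 ischemia-reperfusion 18.800; Tbp sham 18.420; Tbp ischemia-reperfusion 17.800
ΔCt(sham) = 21.750 − 18.420 = 3.330
ΔCt(ischemia-reperfusion) = 18.800 − 17.800 = 1.000
ΔΔCt = 1.000 − 3.330 = -2.330
Fold change = 2^(−(-2.330)) = 2^2.330 = 5.0281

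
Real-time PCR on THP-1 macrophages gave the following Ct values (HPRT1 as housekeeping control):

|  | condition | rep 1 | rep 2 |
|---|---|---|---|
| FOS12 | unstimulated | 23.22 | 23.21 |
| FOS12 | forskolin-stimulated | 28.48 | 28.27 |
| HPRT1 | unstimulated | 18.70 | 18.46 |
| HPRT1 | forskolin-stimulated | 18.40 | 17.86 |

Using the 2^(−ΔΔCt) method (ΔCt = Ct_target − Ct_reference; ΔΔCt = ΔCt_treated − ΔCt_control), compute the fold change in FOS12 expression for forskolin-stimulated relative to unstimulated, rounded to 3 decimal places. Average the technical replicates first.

Mean Ct: FOS12 unstimulated 23.215; FOS12 forskolin-stimulated 28.375; HPRT1 unstimulated 18.580; HPRT1 forskolin-stimulated 18.130
ΔCt(unstimulated) = 23.215 − 18.580 = 4.635
ΔCt(forskolin-stimulated) = 28.375 − 18.130 = 10.245
ΔΔCt = 10.245 − 4.635 = 5.610
Fold change = 2^(−5.610) = 0.0205

0.020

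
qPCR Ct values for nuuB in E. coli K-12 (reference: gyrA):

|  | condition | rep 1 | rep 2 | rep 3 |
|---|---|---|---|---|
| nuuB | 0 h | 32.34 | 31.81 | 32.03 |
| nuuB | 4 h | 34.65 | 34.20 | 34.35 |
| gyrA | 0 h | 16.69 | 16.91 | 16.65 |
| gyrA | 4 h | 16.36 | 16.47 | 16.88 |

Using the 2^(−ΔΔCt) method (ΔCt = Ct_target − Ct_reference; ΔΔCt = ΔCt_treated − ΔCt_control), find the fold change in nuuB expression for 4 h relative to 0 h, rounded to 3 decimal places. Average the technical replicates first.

Mean Ct: nuuB 0 h 32.060; nuuB 4 h 34.400; gyrA 0 h 16.750; gyrA 4 h 16.570
ΔCt(0 h) = 32.060 − 16.750 = 15.310
ΔCt(4 h) = 34.400 − 16.570 = 17.830
ΔΔCt = 17.830 − 15.310 = 2.520
Fold change = 2^(−2.520) = 0.1743

0.174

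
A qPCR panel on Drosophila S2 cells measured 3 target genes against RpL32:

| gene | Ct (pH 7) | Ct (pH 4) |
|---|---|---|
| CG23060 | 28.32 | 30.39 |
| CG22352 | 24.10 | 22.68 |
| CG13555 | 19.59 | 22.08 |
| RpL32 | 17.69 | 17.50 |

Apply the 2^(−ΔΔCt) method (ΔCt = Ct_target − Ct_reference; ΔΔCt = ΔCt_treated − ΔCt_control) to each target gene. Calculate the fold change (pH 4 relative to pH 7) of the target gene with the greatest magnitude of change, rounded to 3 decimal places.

CG23060: ΔΔCt = (30.39−17.50) − (28.32−17.69) = 12.89 − 10.63 = 2.26; fold change = 2^-2.26 = 0.209
CG22352: ΔΔCt = (22.68−17.50) − (24.10−17.69) = 5.18 − 6.41 = -1.23; fold change = 2^1.23 = 2.346
CG13555: ΔΔCt = (22.08−17.50) − (19.59−17.69) = 4.58 − 1.90 = 2.68; fold change = 2^-2.68 = 0.156
CG13555 has the largest |ΔΔCt| = 2.68.

0.156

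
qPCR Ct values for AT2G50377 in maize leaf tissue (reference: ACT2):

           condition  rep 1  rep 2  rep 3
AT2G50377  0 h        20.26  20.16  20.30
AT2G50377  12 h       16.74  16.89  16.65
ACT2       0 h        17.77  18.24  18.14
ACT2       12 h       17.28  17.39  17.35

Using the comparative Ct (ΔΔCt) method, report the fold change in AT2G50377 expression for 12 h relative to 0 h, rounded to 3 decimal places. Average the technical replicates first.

6.821

Mean Ct: AT2G50377 0 h 20.240; AT2G50377 12 h 16.760; ACT2 0 h 18.050; ACT2 12 h 17.340
ΔCt(0 h) = 20.240 − 18.050 = 2.190
ΔCt(12 h) = 16.760 − 17.340 = -0.580
ΔΔCt = -0.580 − 2.190 = -2.770
Fold change = 2^(−(-2.770)) = 2^2.770 = 6.8211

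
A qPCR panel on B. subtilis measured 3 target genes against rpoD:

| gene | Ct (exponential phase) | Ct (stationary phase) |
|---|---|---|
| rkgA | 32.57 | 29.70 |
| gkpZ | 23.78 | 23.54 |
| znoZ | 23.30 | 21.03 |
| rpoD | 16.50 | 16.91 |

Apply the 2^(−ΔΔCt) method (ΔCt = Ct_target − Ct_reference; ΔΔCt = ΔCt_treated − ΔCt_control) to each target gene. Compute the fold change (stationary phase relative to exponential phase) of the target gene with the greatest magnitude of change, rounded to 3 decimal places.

9.714

rkgA: ΔΔCt = (29.70−16.91) − (32.57−16.50) = 12.79 − 16.07 = -3.28; fold change = 2^3.28 = 9.714
gkpZ: ΔΔCt = (23.54−16.91) − (23.78−16.50) = 6.63 − 7.28 = -0.65; fold change = 2^0.65 = 1.569
znoZ: ΔΔCt = (21.03−16.91) − (23.30−16.50) = 4.12 − 6.80 = -2.68; fold change = 2^2.68 = 6.409
rkgA has the largest |ΔΔCt| = 3.28.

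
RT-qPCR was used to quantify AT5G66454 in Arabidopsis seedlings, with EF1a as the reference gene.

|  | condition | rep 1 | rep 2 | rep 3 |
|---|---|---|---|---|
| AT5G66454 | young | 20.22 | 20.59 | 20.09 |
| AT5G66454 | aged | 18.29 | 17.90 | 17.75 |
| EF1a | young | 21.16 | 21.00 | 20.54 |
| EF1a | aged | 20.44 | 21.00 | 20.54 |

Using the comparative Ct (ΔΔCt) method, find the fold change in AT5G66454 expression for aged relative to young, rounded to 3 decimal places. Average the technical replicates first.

4.228

Mean Ct: AT5G66454 young 20.300; AT5G66454 aged 17.980; EF1a young 20.900; EF1a aged 20.660
ΔCt(young) = 20.300 − 20.900 = -0.600
ΔCt(aged) = 17.980 − 20.660 = -2.680
ΔΔCt = -2.680 − (-0.600) = -2.080
Fold change = 2^(−(-2.080)) = 2^2.080 = 4.2281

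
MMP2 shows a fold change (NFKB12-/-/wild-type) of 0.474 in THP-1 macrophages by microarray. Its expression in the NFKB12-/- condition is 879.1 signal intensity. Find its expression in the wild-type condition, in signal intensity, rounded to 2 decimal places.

1854.64

wild-type expression = 879.1 / 0.474 = 1854.64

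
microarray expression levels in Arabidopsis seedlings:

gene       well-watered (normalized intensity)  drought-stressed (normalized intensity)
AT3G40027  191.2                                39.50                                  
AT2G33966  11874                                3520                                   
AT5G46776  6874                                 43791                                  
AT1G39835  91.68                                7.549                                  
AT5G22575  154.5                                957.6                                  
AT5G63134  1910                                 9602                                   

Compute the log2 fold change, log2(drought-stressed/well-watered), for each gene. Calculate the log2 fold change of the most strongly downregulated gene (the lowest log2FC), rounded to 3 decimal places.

-3.602

log2(39.50/191.2) = -2.275  (AT3G40027)
log2(3520/11874) = -1.754  (AT2G33966)
log2(43791/6874) = 2.671  (AT5G46776)
log2(7.549/91.68) = -3.602  (AT1G39835)
log2(957.6/154.5) = 2.632  (AT5G22575)
log2(9602/1910) = 2.330  (AT5G63134)
AT1G39835 is most strongly downregulated.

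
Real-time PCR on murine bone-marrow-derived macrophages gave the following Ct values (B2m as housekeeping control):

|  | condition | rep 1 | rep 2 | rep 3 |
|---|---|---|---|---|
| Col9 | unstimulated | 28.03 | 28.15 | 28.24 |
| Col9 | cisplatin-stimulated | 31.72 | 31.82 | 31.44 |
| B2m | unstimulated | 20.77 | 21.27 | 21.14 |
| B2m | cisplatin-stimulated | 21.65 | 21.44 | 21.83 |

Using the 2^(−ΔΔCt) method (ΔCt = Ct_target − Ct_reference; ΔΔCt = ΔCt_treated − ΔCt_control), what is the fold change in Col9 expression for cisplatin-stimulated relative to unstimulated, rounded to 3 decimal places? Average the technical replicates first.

Mean Ct: Col9 unstimulated 28.140; Col9 cisplatin-stimulated 31.660; B2m unstimulated 21.060; B2m cisplatin-stimulated 21.640
ΔCt(unstimulated) = 28.140 − 21.060 = 7.080
ΔCt(cisplatin-stimulated) = 31.660 − 21.640 = 10.020
ΔΔCt = 10.020 − 7.080 = 2.940
Fold change = 2^(−2.940) = 0.1303

0.130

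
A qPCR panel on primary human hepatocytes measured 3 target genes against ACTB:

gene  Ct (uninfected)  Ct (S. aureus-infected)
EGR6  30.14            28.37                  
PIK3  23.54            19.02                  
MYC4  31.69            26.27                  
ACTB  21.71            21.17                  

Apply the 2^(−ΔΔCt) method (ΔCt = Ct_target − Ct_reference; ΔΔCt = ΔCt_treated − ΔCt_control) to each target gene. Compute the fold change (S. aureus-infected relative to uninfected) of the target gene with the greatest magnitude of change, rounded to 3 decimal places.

29.446

EGR6: ΔΔCt = (28.37−21.17) − (30.14−21.71) = 7.20 − 8.43 = -1.23; fold change = 2^1.23 = 2.346
PIK3: ΔΔCt = (19.02−21.17) − (23.54−21.71) = -2.15 − 1.83 = -3.98; fold change = 2^3.98 = 15.780
MYC4: ΔΔCt = (26.27−21.17) − (31.69−21.71) = 5.10 − 9.98 = -4.88; fold change = 2^4.88 = 29.446
MYC4 has the largest |ΔΔCt| = 4.88.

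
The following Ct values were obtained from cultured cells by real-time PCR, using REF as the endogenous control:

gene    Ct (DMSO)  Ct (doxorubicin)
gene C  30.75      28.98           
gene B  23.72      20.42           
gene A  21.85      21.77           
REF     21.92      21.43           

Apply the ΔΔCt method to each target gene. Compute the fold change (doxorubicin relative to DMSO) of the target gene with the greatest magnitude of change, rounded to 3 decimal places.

gene C: ΔΔCt = (28.98−21.43) − (30.75−21.92) = 7.55 − 8.83 = -1.28; fold change = 2^1.28 = 2.428
gene B: ΔΔCt = (20.42−21.43) − (23.72−21.92) = -1.01 − 1.80 = -2.81; fold change = 2^2.81 = 7.013
gene A: ΔΔCt = (21.77−21.43) − (21.85−21.92) = 0.34 − (-0.07) = 0.41; fold change = 2^-0.41 = 0.753
gene B has the largest |ΔΔCt| = 2.81.

7.013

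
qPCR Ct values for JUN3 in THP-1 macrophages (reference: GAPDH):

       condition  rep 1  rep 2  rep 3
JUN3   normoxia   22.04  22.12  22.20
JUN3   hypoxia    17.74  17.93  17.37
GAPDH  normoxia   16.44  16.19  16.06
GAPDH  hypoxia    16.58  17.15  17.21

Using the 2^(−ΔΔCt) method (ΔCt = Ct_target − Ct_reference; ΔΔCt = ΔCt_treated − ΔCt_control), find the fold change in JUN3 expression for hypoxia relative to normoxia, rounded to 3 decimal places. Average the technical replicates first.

36.504

Mean Ct: JUN3 normoxia 22.120; JUN3 hypoxia 17.680; GAPDH normoxia 16.230; GAPDH hypoxia 16.980
ΔCt(normoxia) = 22.120 − 16.230 = 5.890
ΔCt(hypoxia) = 17.680 − 16.980 = 0.700
ΔΔCt = 0.700 − 5.890 = -5.190
Fold change = 2^(−(-5.190)) = 2^5.190 = 36.5044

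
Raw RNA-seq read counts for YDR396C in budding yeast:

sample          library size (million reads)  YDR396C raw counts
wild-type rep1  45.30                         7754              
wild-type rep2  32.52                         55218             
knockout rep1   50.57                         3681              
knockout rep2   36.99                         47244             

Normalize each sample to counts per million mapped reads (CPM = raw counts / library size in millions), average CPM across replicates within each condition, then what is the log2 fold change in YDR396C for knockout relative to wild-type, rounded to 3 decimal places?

-0.469

CPM(wild-type rep1) = 7754 / 45.30 = 171.1700
CPM(wild-type rep2) = 55218 / 32.52 = 1697.9705
CPM(knockout rep1) = 3681 / 50.57 = 72.7902
CPM(knockout rep2) = 47244 / 36.99 = 1277.2101
mean CPM(wild-type) = 934.5702; mean CPM(knockout) = 675.0001
Fold change = 675.0001 / 934.5702 = 0.72226
log2(0.72226) = -0.4694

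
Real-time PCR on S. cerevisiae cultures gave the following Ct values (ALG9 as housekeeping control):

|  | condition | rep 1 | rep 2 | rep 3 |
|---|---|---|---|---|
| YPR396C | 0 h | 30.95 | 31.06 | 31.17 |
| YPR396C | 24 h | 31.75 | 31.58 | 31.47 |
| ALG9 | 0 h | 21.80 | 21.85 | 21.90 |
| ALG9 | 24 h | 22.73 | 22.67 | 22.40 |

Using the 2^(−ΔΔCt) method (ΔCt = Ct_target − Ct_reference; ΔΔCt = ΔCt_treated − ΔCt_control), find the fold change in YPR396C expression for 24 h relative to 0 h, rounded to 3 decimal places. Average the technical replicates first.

1.157

Mean Ct: YPR396C 0 h 31.060; YPR396C 24 h 31.600; ALG9 0 h 21.850; ALG9 24 h 22.600
ΔCt(0 h) = 31.060 − 21.850 = 9.210
ΔCt(24 h) = 31.600 − 22.600 = 9.000
ΔΔCt = 9.000 − 9.210 = -0.210
Fold change = 2^(−(-0.210)) = 2^0.210 = 1.1567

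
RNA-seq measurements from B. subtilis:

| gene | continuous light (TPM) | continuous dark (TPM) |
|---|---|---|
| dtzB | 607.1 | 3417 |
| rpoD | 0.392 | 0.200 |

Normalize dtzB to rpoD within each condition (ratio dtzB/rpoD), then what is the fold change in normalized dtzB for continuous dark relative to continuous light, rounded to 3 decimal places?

11.032

dtzB/rpoD (continuous light) = 607.1 / 0.392 = 1548.7
dtzB/rpoD (continuous dark) = 3417 / 0.200 = 17085
Fold change = 17085 / 1548.7 = 11.0317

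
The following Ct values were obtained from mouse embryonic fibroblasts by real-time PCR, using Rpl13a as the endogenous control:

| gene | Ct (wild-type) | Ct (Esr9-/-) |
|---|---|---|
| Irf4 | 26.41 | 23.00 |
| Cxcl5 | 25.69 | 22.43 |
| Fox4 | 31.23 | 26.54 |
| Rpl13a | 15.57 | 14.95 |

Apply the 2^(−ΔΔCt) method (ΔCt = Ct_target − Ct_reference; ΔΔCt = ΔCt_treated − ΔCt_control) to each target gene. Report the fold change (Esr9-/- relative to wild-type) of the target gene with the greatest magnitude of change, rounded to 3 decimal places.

Irf4: ΔΔCt = (23.00−14.95) − (26.41−15.57) = 8.05 − 10.84 = -2.79; fold change = 2^2.79 = 6.916
Cxcl5: ΔΔCt = (22.43−14.95) − (25.69−15.57) = 7.48 − 10.12 = -2.64; fold change = 2^2.64 = 6.233
Fox4: ΔΔCt = (26.54−14.95) − (31.23−15.57) = 11.59 − 15.66 = -4.07; fold change = 2^4.07 = 16.795
Fox4 has the largest |ΔΔCt| = 4.07.

16.795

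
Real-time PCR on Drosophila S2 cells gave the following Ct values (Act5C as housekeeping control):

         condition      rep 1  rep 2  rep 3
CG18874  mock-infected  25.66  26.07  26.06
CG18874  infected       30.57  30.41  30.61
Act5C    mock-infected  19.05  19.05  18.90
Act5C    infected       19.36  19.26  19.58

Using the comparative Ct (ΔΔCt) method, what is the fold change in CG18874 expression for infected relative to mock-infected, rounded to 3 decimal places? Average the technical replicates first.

0.054

Mean Ct: CG18874 mock-infected 25.930; CG18874 infected 30.530; Act5C mock-infected 19.000; Act5C infected 19.400
ΔCt(mock-infected) = 25.930 − 19.000 = 6.930
ΔCt(infected) = 30.530 − 19.400 = 11.130
ΔΔCt = 11.130 − 6.930 = 4.200
Fold change = 2^(−4.200) = 0.0544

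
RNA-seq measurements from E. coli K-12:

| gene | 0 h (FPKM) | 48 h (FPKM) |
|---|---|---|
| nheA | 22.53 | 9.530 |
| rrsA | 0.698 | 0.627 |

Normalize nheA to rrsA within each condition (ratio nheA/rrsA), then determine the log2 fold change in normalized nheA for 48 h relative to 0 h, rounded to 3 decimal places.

-1.087

nheA/rrsA (0 h) = 22.53 / 0.698 = 32.278
nheA/rrsA (48 h) = 9.530 / 0.627 = 15.199
Fold change = 15.199 / 32.278 = 0.4709
log2(0.4709) = -1.0865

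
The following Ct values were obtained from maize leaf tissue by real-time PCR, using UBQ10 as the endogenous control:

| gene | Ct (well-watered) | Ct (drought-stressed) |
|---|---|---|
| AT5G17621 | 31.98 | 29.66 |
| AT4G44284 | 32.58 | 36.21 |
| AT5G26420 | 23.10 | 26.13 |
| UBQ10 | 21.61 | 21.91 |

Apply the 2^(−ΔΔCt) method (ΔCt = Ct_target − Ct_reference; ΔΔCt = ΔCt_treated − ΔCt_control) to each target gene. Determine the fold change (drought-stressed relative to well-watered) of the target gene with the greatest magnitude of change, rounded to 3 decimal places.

AT5G17621: ΔΔCt = (29.66−21.91) − (31.98−21.61) = 7.75 − 10.37 = -2.62; fold change = 2^2.62 = 6.148
AT4G44284: ΔΔCt = (36.21−21.91) − (32.58−21.61) = 14.30 − 10.97 = 3.33; fold change = 2^-3.33 = 0.099
AT5G26420: ΔΔCt = (26.13−21.91) − (23.10−21.61) = 4.22 − 1.49 = 2.73; fold change = 2^-2.73 = 0.151
AT4G44284 has the largest |ΔΔCt| = 3.33.

0.099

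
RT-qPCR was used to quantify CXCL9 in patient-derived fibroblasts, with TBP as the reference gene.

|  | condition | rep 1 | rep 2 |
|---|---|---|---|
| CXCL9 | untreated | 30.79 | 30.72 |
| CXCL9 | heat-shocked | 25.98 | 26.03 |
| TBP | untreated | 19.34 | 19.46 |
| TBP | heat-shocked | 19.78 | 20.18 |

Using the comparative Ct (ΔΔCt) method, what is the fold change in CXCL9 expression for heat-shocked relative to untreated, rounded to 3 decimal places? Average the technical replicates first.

Mean Ct: CXCL9 untreated 30.755; CXCL9 heat-shocked 26.005; TBP untreated 19.400; TBP heat-shocked 19.980
ΔCt(untreated) = 30.755 − 19.400 = 11.355
ΔCt(heat-shocked) = 26.005 − 19.980 = 6.025
ΔΔCt = 6.025 − 11.355 = -5.330
Fold change = 2^(−(-5.330)) = 2^5.330 = 40.2244

40.224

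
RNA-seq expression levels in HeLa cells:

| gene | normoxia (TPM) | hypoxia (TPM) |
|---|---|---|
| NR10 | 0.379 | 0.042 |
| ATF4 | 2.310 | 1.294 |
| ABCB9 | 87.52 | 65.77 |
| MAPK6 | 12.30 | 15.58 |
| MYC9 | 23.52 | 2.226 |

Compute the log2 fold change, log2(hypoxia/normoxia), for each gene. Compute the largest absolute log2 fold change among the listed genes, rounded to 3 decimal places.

log2(0.042/0.379) = -3.174  (NR10)
log2(1.294/2.310) = -0.836  (ATF4)
log2(65.77/87.52) = -0.412  (ABCB9)
log2(15.58/12.30) = 0.341  (MAPK6)
log2(2.226/23.52) = -3.401  (MYC9)
The largest magnitude belongs to MYC9.

3.401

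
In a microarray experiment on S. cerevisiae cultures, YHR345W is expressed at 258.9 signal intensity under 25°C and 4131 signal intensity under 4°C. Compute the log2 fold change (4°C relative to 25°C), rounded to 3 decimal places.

Fold change = 4131 / 258.9 = 15.9560
log2(15.9560) = 3.9960

3.996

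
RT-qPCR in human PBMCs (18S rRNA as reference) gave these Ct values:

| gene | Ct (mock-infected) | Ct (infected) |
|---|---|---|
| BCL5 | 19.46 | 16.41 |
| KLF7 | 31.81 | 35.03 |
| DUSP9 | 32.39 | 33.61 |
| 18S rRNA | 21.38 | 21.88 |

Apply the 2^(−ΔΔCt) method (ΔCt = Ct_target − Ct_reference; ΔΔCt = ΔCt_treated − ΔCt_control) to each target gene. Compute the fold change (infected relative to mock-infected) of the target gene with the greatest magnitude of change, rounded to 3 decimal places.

11.713

BCL5: ΔΔCt = (16.41−21.88) − (19.46−21.38) = -5.47 − (-1.92) = -3.55; fold change = 2^3.55 = 11.713
KLF7: ΔΔCt = (35.03−21.88) − (31.81−21.38) = 13.15 − 10.43 = 2.72; fold change = 2^-2.72 = 0.152
DUSP9: ΔΔCt = (33.61−21.88) − (32.39−21.38) = 11.73 − 11.01 = 0.72; fold change = 2^-0.72 = 0.607
BCL5 has the largest |ΔΔCt| = 3.55.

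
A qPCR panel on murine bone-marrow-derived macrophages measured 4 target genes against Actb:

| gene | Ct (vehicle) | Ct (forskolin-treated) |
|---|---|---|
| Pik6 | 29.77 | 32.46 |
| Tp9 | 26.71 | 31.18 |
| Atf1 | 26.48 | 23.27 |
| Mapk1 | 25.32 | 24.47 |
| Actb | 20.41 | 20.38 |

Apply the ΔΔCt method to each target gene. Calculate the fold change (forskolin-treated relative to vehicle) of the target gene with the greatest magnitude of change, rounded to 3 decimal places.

0.044

Pik6: ΔΔCt = (32.46−20.38) − (29.77−20.41) = 12.08 − 9.36 = 2.72; fold change = 2^-2.72 = 0.152
Tp9: ΔΔCt = (31.18−20.38) − (26.71−20.41) = 10.80 − 6.30 = 4.50; fold change = 2^-4.50 = 0.044
Atf1: ΔΔCt = (23.27−20.38) − (26.48−20.41) = 2.89 − 6.07 = -3.18; fold change = 2^3.18 = 9.063
Mapk1: ΔΔCt = (24.47−20.38) − (25.32−20.41) = 4.09 − 4.91 = -0.82; fold change = 2^0.82 = 1.765
Tp9 has the largest |ΔΔCt| = 4.50.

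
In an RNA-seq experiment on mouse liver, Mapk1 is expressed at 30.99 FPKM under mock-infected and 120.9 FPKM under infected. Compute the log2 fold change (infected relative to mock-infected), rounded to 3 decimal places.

Fold change = 120.9 / 30.99 = 3.9013
log2(3.9013) = 1.9639

1.964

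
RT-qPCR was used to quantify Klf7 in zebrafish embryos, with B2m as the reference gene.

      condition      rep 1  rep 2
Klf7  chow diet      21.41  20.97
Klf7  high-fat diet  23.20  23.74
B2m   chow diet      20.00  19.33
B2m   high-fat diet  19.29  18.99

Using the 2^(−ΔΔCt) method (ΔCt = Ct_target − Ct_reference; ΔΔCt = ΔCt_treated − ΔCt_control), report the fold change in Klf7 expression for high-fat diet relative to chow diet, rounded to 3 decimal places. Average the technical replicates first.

0.143

Mean Ct: Klf7 chow diet 21.190; Klf7 high-fat diet 23.470; B2m chow diet 19.665; B2m high-fat diet 19.140
ΔCt(chow diet) = 21.190 − 19.665 = 1.525
ΔCt(high-fat diet) = 23.470 − 19.140 = 4.330
ΔΔCt = 4.330 − 1.525 = 2.805
Fold change = 2^(−2.805) = 0.1431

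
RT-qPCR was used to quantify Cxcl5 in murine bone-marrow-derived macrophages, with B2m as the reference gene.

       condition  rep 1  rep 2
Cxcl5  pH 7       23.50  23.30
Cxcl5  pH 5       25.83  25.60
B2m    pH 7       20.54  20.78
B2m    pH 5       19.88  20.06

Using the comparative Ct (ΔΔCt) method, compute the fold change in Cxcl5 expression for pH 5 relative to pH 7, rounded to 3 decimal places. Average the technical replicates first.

Mean Ct: Cxcl5 pH 7 23.400; Cxcl5 pH 5 25.715; B2m pH 7 20.660; B2m pH 5 19.970
ΔCt(pH 7) = 23.400 − 20.660 = 2.740
ΔCt(pH 5) = 25.715 − 19.970 = 5.745
ΔΔCt = 5.745 − 2.740 = 3.005
Fold change = 2^(−3.005) = 0.1246

0.125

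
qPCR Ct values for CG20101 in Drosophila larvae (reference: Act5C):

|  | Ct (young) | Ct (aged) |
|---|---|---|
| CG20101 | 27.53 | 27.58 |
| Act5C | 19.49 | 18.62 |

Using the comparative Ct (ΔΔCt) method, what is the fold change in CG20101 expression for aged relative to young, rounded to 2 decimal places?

ΔCt(young) = 27.530 − 19.490 = 8.040
ΔCt(aged) = 27.580 − 18.620 = 8.960
ΔΔCt = 8.960 − 8.040 = 0.920
Fold change = 2^(−0.920) = 0.529

0.53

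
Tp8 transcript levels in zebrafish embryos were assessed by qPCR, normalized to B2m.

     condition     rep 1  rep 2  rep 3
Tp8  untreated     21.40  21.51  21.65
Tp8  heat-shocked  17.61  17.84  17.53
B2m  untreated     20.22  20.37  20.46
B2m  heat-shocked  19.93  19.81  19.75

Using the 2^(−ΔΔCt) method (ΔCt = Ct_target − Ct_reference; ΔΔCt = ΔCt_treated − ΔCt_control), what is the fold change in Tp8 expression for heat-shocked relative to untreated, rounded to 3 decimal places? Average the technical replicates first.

10.126

Mean Ct: Tp8 untreated 21.520; Tp8 heat-shocked 17.660; B2m untreated 20.350; B2m heat-shocked 19.830
ΔCt(untreated) = 21.520 − 20.350 = 1.170
ΔCt(heat-shocked) = 17.660 − 19.830 = -2.170
ΔΔCt = -2.170 − 1.170 = -3.340
Fold change = 2^(−(-3.340)) = 2^3.340 = 10.1261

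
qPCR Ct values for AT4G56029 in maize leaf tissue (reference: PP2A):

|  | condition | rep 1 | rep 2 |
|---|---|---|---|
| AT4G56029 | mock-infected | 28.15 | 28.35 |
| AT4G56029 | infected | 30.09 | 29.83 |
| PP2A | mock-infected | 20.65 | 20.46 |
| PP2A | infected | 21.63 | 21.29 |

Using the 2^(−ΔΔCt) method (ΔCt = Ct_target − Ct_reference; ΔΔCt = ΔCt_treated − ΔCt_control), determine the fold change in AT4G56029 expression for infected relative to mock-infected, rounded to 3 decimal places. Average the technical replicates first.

Mean Ct: AT4G56029 mock-infected 28.250; AT4G56029 infected 29.960; PP2A mock-infected 20.555; PP2A infected 21.460
ΔCt(mock-infected) = 28.250 − 20.555 = 7.695
ΔCt(infected) = 29.960 − 21.460 = 8.500
ΔΔCt = 8.500 − 7.695 = 0.805
Fold change = 2^(−0.805) = 0.5724

0.572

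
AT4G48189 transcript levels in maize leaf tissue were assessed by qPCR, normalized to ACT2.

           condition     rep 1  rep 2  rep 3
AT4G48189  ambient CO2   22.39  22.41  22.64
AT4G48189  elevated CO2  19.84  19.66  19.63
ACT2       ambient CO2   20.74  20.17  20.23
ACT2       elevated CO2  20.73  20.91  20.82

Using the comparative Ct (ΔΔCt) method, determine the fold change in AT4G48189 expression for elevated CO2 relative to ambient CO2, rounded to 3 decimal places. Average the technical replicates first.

Mean Ct: AT4G48189 ambient CO2 22.480; AT4G48189 elevated CO2 19.710; ACT2 ambient CO2 20.380; ACT2 elevated CO2 20.820
ΔCt(ambient CO2) = 22.480 − 20.380 = 2.100
ΔCt(elevated CO2) = 19.710 − 20.820 = -1.110
ΔΔCt = -1.110 − 2.100 = -3.210
Fold change = 2^(−(-3.210)) = 2^3.210 = 9.2535

9.254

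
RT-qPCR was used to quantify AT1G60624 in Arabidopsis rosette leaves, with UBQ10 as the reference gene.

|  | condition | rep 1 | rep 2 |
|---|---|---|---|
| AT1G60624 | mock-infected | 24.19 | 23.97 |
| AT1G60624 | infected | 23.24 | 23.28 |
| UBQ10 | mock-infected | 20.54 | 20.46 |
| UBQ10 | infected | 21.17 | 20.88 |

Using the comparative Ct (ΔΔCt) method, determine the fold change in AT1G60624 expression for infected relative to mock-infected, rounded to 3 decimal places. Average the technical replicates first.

2.540

Mean Ct: AT1G60624 mock-infected 24.080; AT1G60624 infected 23.260; UBQ10 mock-infected 20.500; UBQ10 infected 21.025
ΔCt(mock-infected) = 24.080 − 20.500 = 3.580
ΔCt(infected) = 23.260 − 21.025 = 2.235
ΔΔCt = 2.235 − 3.580 = -1.345
Fold change = 2^(−(-1.345)) = 2^1.345 = 2.5403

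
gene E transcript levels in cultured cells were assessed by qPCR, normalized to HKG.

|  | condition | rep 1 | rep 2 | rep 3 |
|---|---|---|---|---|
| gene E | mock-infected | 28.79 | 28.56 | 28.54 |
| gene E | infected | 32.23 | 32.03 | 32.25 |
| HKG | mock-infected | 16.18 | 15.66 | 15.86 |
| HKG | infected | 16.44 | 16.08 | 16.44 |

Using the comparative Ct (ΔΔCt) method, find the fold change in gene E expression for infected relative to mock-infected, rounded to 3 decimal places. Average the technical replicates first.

Mean Ct: gene E mock-infected 28.630; gene E infected 32.170; HKG mock-infected 15.900; HKG infected 16.320
ΔCt(mock-infected) = 28.630 − 15.900 = 12.730
ΔCt(infected) = 32.170 − 16.320 = 15.850
ΔΔCt = 15.850 − 12.730 = 3.120
Fold change = 2^(−3.120) = 0.1150

0.115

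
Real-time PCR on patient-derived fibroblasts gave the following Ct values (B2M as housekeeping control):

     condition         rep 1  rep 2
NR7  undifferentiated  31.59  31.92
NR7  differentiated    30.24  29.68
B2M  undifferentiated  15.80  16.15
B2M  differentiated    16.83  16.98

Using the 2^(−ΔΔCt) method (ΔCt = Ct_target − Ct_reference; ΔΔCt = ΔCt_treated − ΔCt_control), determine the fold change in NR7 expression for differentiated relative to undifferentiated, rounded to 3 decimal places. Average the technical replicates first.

Mean Ct: NR7 undifferentiated 31.755; NR7 differentiated 29.960; B2M undifferentiated 15.975; B2M differentiated 16.905
ΔCt(undifferentiated) = 31.755 − 15.975 = 15.780
ΔCt(differentiated) = 29.960 − 16.905 = 13.055
ΔΔCt = 13.055 − 15.780 = -2.725
Fold change = 2^(−(-2.725)) = 2^2.725 = 6.6116

6.612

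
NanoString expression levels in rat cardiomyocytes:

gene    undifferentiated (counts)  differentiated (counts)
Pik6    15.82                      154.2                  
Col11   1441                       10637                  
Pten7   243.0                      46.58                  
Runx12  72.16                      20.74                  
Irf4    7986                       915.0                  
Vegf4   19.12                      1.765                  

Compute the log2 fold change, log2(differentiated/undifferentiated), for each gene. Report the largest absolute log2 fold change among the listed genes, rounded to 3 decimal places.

3.437

log2(154.2/15.82) = 3.285  (Pik6)
log2(10637/1441) = 2.884  (Col11)
log2(46.58/243.0) = -2.383  (Pten7)
log2(20.74/72.16) = -1.799  (Runx12)
log2(915.0/7986) = -3.126  (Irf4)
log2(1.765/19.12) = -3.437  (Vegf4)
The largest magnitude belongs to Vegf4.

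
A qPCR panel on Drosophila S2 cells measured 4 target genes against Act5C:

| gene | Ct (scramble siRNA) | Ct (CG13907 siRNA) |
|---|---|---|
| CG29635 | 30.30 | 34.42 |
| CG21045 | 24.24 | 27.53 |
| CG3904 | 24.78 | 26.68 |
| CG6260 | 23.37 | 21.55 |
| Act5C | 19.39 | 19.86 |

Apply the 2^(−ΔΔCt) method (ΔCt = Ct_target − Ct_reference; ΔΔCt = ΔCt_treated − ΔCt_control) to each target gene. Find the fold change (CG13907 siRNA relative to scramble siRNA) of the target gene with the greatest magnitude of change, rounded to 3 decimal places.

0.080

CG29635: ΔΔCt = (34.42−19.86) − (30.30−19.39) = 14.56 − 10.91 = 3.65; fold change = 2^-3.65 = 0.080
CG21045: ΔΔCt = (27.53−19.86) − (24.24−19.39) = 7.67 − 4.85 = 2.82; fold change = 2^-2.82 = 0.142
CG3904: ΔΔCt = (26.68−19.86) − (24.78−19.39) = 6.82 − 5.39 = 1.43; fold change = 2^-1.43 = 0.371
CG6260: ΔΔCt = (21.55−19.86) − (23.37−19.39) = 1.69 − 3.98 = -2.29; fold change = 2^2.29 = 4.891
CG29635 has the largest |ΔΔCt| = 3.65.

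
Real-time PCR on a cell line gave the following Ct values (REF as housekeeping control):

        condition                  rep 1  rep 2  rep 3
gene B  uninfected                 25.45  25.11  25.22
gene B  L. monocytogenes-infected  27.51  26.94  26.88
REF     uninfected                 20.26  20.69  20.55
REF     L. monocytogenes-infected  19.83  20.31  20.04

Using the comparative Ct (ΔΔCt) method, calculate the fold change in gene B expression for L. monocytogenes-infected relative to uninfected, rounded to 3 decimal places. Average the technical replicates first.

Mean Ct: gene B uninfected 25.260; gene B L. monocytogenes-infected 27.110; REF uninfected 20.500; REF L. monocytogenes-infected 20.060
ΔCt(uninfected) = 25.260 − 20.500 = 4.760
ΔCt(L. monocytogenes-infected) = 27.110 − 20.060 = 7.050
ΔΔCt = 7.050 − 4.760 = 2.290
Fold change = 2^(−2.290) = 0.2045

0.204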